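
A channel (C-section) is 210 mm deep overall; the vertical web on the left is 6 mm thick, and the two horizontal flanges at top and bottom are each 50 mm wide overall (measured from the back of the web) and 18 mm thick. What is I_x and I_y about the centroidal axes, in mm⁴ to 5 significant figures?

I_x ≈ 1.9271 × 10⁷ mm⁴, I_y ≈ 6.9794 × 10⁵ mm⁴

Break the section into simple shapes (no overlaps), measuring from the bottom-left corner of the bounding box.
Web: 6 × 210, A = 1 260 mm², y = 105 mm, Ī = 4 630 500 mm⁴.
Top flange (beyond web): 44 × 18, A = 792 mm², y = 201 mm, Ī = 21 384 mm⁴.
Bottom flange (beyond web): 44 × 18, A = 792 mm², y = 9 mm, Ī = 21 384 mm⁴.
By symmetry the centroid is at mid-height, ȳ = 105 mm.
Transfer each piece to the centroidal x-axis using Ī + A·d² with d = y − 105:
  web: d = 0 mm → contributes +4 630 500 mm⁴
  top flange (beyond web): d = 96 mm → contributes +7 320 456 mm⁴
  bottom flange (beyond web): d = -96 mm → contributes +7 320 456 mm⁴
Total I = 19 271 412 mm⁴.
For the y-axis: x̄ = 16.92405 mm.
Repeating about the centroidal y-axis gives I_y = 697939.6 mm⁴.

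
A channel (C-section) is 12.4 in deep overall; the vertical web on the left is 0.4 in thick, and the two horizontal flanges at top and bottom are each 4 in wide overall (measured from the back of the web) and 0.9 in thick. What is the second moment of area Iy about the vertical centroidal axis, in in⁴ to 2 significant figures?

Iy ≈ 18 in⁴

Decompose the section into non-overlapping parts with the origin at the bottom-left of its bounding rectangle.
Web: 0.4 × 12.4, A = 4.96 in², x = 0.2 in, Ī = 0.06613 in⁴.
Top flange (beyond web): 3.6 × 0.9, A = 3.24 in², x = 2.2 in, Ī = 3.499 in⁴.
Bottom flange (beyond web): 3.6 × 0.9, A = 3.24 in², x = 2.2 in, Ī = 3.499 in⁴.
Centroid: x̄ = ΣA·x / ΣA = 1.333 in.
Transfer each piece to the vertical centroidal axis using Ī + A·d² with d = x − 1.333:
  web: d = -1.133 in → contributes +6.432 in⁴
  top flange (beyond web): d = 0.8671 in → contributes +5.935 in⁴
  bottom flange (beyond web): d = 0.8671 in → contributes +5.935 in⁴
Total I = 18.3 in⁴.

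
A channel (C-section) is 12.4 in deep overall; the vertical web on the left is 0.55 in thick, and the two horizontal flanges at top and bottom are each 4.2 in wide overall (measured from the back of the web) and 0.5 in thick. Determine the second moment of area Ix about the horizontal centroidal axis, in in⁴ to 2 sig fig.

Ix ≈ 220 in⁴

Split into non-overlapping primitives; take the origin at the lower-left of the bounding box.
Web: 0.55 × 12.4, A = 6.82 in², y = 6.2 in, Ī = 87.39 in⁴.
Top flange (beyond web): 3.65 × 0.5, A = 1.825 in², y = 12.15 in, Ī = 0.03802 in⁴.
Bottom flange (beyond web): 3.65 × 0.5, A = 1.825 in², y = 0.25 in, Ī = 0.03802 in⁴.
By symmetry the centroid is at mid-height, ȳ = 6.2 in.
Transfer each piece to the horizontal centroidal axis using Ī + A·d² with d = y − 6.2:
  web: d = 0 in → contributes +87.39 in⁴
  top flange (beyond web): d = 5.95 in → contributes +64.65 in⁴
  bottom flange (beyond web): d = -5.95 in → contributes +64.65 in⁴
Total I = 216.7 in⁴.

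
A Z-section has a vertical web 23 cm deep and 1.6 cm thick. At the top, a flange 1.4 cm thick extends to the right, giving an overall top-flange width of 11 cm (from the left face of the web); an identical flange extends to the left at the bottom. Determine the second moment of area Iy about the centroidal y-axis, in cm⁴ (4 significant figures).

Iy ≈ 997.8 cm⁴

Split into non-overlapping primitives; take the origin at the lower-left of the bounding box.
Web: 1.6 × 23, A = 36.8 cm², x = 10.2 cm, Ī = 7.85067 cm⁴.
Top flange (beyond web): 9.4 × 1.4, A = 13.16 cm², x = 15.7 cm, Ī = 96.9015 cm⁴.
Bottom flange (beyond web): 9.4 × 1.4, A = 13.16 cm², x = 4.7 cm, Ī = 96.9015 cm⁴.
Centroid: x̄ = ΣA·x / ΣA = 10.2 cm.
Transfer each piece to the centroidal y-axis using Ī + A·d² with d = x − 10.2:
  web: d = 0 cm → contributes +7.85067 cm⁴
  top flange (beyond web): d = 5.5 cm → contributes +494.991 cm⁴
  bottom flange (beyond web): d = -5.5 cm → contributes +494.991 cm⁴
Total I = 997.834 cm⁴.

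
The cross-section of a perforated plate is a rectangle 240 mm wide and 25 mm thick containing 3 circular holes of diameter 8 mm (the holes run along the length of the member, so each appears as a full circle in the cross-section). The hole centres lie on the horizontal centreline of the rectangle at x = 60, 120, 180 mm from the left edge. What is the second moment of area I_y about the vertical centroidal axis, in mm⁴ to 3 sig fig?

Decompose the section into non-overlapping parts with the origin at the bottom-left of its bounding rectangle.
Plate: 240 × 25, A = 6 000 mm², x = 120 mm, Ī = 28 800 000 mm⁴.
Hole 1 (subtracted): ⌀8, A = 50.265 mm², x = 60 mm, Ī = 201.06 mm⁴.
Hole 2 (subtracted): ⌀8, A = 50.265 mm², x = 120 mm, Ī = 201.06 mm⁴.
Hole 3 (subtracted): ⌀8, A = 50.265 mm², x = 180 mm, Ī = 201.06 mm⁴.
By symmetry the centroid is at mid-width, x̄ = 120 mm.
Transfer each piece to the vertical centroidal axis using Ī + A·d² with d = x − 120:
  plate: d = 0 mm → contributes +28 800 000 mm⁴
  hole 1: d = -60 mm → contributes −181 157 mm⁴
  hole 2: d = 0 mm → contributes −201.06 mm⁴
  hole 3: d = 60 mm → contributes −181 157 mm⁴
Total I = 28 437 485 mm⁴.

I_y ≈ 2.84 × 10⁷ mm⁴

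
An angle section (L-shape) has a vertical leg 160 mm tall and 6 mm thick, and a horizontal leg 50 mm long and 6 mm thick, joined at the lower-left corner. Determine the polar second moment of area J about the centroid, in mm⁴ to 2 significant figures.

J ≈ 3.5 × 10⁶ mm⁴

Treat the section as a set of non-overlapping primitives; coordinates are from the bounding-box lower-left.
Vertical leg: 6 × 160, A = 960 mm², y = 80 mm, Ī = 2 048 000 mm⁴.
Horizontal leg (remainder): 44 × 6, A = 264 mm², y = 3 mm, Ī = 792 mm⁴.
Centroid: ȳ = ΣA·y / ΣA = 63.39 mm.
Transfer each piece to the centroidal x-axis using Ī + A·d² with d = y − 63.39:
  vertical leg: d = 16.61 mm → contributes +2 312 788 mm⁴
  horizontal leg (remainder): d = -60.39 mm → contributes +963 656 mm⁴
Total I = 3 276 444 mm⁴.
For the y-axis: x̄ = 8.392 mm.
Repeating about the centroidal y-axis gives I_y = 174 884 mm⁴.
Polar second moment: J = I_x + I_y = 3 451 328 mm⁴.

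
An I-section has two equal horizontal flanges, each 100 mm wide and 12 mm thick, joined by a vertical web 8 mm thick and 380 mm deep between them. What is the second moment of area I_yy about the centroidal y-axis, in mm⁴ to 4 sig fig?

Treat the section as a set of non-overlapping primitives; coordinates are from the bounding-box lower-left.
Bottom flange: 100 × 12, A = 1 200 mm², x = 50 mm, Ī = 1 000 000 mm⁴.
Web: 8 × 380, A = 3 040 mm², x = 50 mm, Ī = 16213.3 mm⁴.
Top flange: 100 × 12, A = 1 200 mm², x = 50 mm, Ī = 1 000 000 mm⁴.
By symmetry the centroid is at mid-width, x̄ = 50 mm.
All pieces are centred on the centroidal y-axis, so I = ΣĪ = 2 016 213 mm⁴.

I_yy ≈ 2.016 × 10⁶ mm⁴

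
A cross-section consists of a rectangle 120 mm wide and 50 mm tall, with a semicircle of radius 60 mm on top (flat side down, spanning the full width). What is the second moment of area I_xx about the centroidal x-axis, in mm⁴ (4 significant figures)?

Treat the section as a set of non-overlapping primitives; coordinates are from the bounding-box lower-left.
Rectangular body: 120 × 50, A = 6 000 mm², y = 25 mm, Ī = 1 250 000 mm⁴.
Semicircular cap: semicircle r = 60, A = 5654.87 mm², y = 75.4648 mm, Ī = 1 422 450 mm⁴.
Centroid: ȳ = ΣA·y / ΣA = 49.4852 mm.
Transfer each piece to the centroidal x-axis using Ī + A·d² with d = y − 49.4852:
  rectangular body: d = -24.4852 mm → contributes +4 847 148 mm⁴
  semicircular cap: d = 25.9796 mm → contributes +5 239 143 mm⁴
Total I = 10 086 291 mm⁴.

I_xx ≈ 1.009 × 10⁷ mm⁴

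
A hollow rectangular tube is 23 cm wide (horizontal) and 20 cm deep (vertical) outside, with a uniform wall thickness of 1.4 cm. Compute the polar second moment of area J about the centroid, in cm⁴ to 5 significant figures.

Treat the section as a set of non-overlapping primitives; coordinates are from the bounding-box lower-left.
Outer rectangle: 23 × 20, A = 460 cm², y = 10 cm, Ī = 15333.33 cm⁴.
Inner void (subtracted): 20.2 × 17.2, A = 347.44 cm², y = 10 cm, Ī = 8565.554 cm⁴.
By symmetry the centroid is at mid-height, ȳ = 10 cm.
All pieces are centred on the centroidal x-axis, so I = ΣĪ (holes subtracted) = 6767.779 cm⁴.
Repeating about the centroidal y-axis gives I_y = 8464.215 cm⁴.
Polar second moment: J = I_x + I_y = 15231.99 cm⁴.

J ≈ 1.5232 × 10⁴ cm⁴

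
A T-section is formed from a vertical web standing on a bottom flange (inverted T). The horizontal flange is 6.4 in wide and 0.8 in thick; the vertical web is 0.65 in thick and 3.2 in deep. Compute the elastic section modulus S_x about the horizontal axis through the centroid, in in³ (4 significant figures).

S_x ≈ 2.635 in³

Decompose the section into non-overlapping parts with the origin at the bottom-left of its bounding rectangle.
Flange: 6.4 × 0.8, A = 5.12 in², y = 0.4 in, Ī = 0.273067 in⁴.
Web: 0.65 × 3.2, A = 2.08 in², y = 2.4 in, Ī = 1.77493 in⁴.
Centroid: ȳ = ΣA·y / ΣA = 0.977778 in.
Transfer each piece to the horizontal axis through the centroid using Ī + A·d² with d = y − 0.977778:
  flange: d = -0.577778 in → contributes +1.98226 in⁴
  web: d = 1.42222 in → contributes +5.98218 in⁴
Total I = 7.96444 in⁴.
Extreme fibre distance c = 3.02222 in; S = I/c = 2.63529 in³.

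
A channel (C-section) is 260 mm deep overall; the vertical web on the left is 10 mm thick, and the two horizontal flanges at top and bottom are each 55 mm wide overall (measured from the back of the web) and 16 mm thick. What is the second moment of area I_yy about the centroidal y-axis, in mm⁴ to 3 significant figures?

I_yy ≈ 9.66 × 10⁵ mm⁴

Treat the section as a set of non-overlapping primitives; coordinates are from the bounding-box lower-left.
Web: 10 × 260, A = 2 600 mm², x = 5 mm, Ī = 21 667 mm⁴.
Top flange (beyond web): 45 × 16, A = 720 mm², x = 32.5 mm, Ī = 121 500 mm⁴.
Bottom flange (beyond web): 45 × 16, A = 720 mm², x = 32.5 mm, Ī = 121 500 mm⁴.
Centroid: x̄ = ΣA·x / ΣA = 14.802 mm.
Transfer each piece to the centroidal y-axis using Ī + A·d² with d = x − 14.802:
  web: d = -9.802 mm → contributes +271 472 mm⁴
  top flange (beyond web): d = 17.698 mm → contributes +347 018 mm⁴
  bottom flange (beyond web): d = 17.698 mm → contributes +347 018 mm⁴
Total I = 965 508 mm⁴.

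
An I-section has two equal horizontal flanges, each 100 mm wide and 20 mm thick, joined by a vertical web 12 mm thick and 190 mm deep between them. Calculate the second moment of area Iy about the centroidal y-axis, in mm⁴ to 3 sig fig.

Break the section into simple shapes (no overlaps), measuring from the bottom-left corner of the bounding box.
Bottom flange: 100 × 20, A = 2 000 mm², x = 50 mm, Ī = 1 666 667 mm⁴.
Web: 12 × 190, A = 2 280 mm², x = 50 mm, Ī = 27 360 mm⁴.
Top flange: 100 × 20, A = 2 000 mm², x = 50 mm, Ī = 1 666 667 mm⁴.
By symmetry the centroid is at mid-width, x̄ = 50 mm.
All pieces are centred on the centroidal y-axis, so I = ΣĪ = 3 360 693 mm⁴.

Iy ≈ 3.36 × 10⁶ mm⁴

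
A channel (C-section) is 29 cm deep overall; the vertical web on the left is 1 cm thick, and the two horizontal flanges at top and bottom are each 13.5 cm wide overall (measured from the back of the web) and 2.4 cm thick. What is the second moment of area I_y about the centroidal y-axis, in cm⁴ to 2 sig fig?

Treat the section as a set of non-overlapping primitives; coordinates are from the bounding-box lower-left.
Web: 1 × 29, A = 29 cm², x = 0.5 cm, Ī = 2.417 cm⁴.
Top flange (beyond web): 12.5 × 2.4, A = 30 cm², x = 7.25 cm, Ī = 390.6 cm⁴.
Bottom flange (beyond web): 12.5 × 2.4, A = 30 cm², x = 7.25 cm, Ī = 390.6 cm⁴.
Centroid: x̄ = ΣA·x / ΣA = 5.051 cm.
Transfer each piece to the centroidal y-axis using Ī + A·d² with d = x − 5.051:
  web: d = -4.551 cm → contributes +602.9 cm⁴
  top flange (beyond web): d = 2.199 cm → contributes +535.8 cm⁴
  bottom flange (beyond web): d = 2.199 cm → contributes +535.8 cm⁴
Total I = 1 674 cm⁴.

I_y ≈ 1700 cm⁴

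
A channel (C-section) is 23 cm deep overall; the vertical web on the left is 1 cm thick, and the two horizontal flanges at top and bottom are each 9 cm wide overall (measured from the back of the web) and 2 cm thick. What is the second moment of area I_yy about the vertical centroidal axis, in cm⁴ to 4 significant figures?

Split into non-overlapping primitives; take the origin at the lower-left of the bounding box.
Web: 1 × 23, A = 23 cm², x = 0.5 cm, Ī = 1.91667 cm⁴.
Top flange (beyond web): 8 × 2, A = 16 cm², x = 5 cm, Ī = 85.3333 cm⁴.
Bottom flange (beyond web): 8 × 2, A = 16 cm², x = 5 cm, Ī = 85.3333 cm⁴.
Centroid: x̄ = ΣA·x / ΣA = 3.11818 cm.
Transfer each piece to the vertical centroidal axis using Ī + A·d² with d = x − 3.11818:
  web: d = -2.61818 cm → contributes +159.579 cm⁴
  top flange (beyond web): d = 1.88182 cm → contributes +141.993 cm⁴
  bottom flange (beyond web): d = 1.88182 cm → contributes +141.993 cm⁴
Total I = 443.565 cm⁴.

I_yy ≈ 443.6 cm⁴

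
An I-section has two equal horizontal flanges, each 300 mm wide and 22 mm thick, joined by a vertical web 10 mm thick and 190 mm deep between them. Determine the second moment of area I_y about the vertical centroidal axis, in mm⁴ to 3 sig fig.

Break the section into simple shapes (no overlaps), measuring from the bottom-left corner of the bounding box.
Bottom flange: 300 × 22, A = 6 600 mm², x = 150 mm, Ī = 49 500 000 mm⁴.
Web: 10 × 190, A = 1 900 mm², x = 150 mm, Ī = 15 833 mm⁴.
Top flange: 300 × 22, A = 6 600 mm², x = 150 mm, Ī = 49 500 000 mm⁴.
By symmetry the centroid is at mid-width, x̄ = 150 mm.
All pieces are centred on the vertical centroidal axis, so I = ΣĪ = 99 015 833 mm⁴.

I_y ≈ 9.90 × 10⁷ mm⁴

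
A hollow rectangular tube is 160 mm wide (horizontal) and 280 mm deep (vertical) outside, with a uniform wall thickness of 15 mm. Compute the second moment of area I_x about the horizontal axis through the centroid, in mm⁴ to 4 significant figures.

Decompose the section into non-overlapping parts with the origin at the bottom-left of its bounding rectangle.
Outer rectangle: 160 × 280, A = 44 800 mm², y = 140 mm, Ī = 292 693 333 mm⁴.
Inner void (subtracted): 130 × 250, A = 32 500 mm², y = 140 mm, Ī = 169 270 833 mm⁴.
By symmetry the centroid is at mid-height, ȳ = 140 mm.
All pieces are centred on the horizontal axis through the centroid, so I = ΣĪ (holes subtracted) = 123 422 500 mm⁴.

I_x ≈ 1.234 × 10⁸ mm⁴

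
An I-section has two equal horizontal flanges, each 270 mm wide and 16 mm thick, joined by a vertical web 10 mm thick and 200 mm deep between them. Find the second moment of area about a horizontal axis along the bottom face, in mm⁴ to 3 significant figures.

I_base ≈ 2.51 × 10⁸ mm⁴

Decompose the section into non-overlapping parts with the origin at the bottom-left of its bounding rectangle.
Bottom flange: 270 × 16, A = 4 320 mm², y = 8 mm, Ī = 92 160 mm⁴.
Web: 10 × 200, A = 2 000 mm², y = 116 mm, Ī = 6 666 667 mm⁴.
Top flange: 270 × 16, A = 4 320 mm², y = 224 mm, Ī = 92 160 mm⁴.
Transfer each piece to the bottom edge using Ī + A·d² with d = y − 0:
  bottom flange: d = 8 mm → contributes +368 640 mm⁴
  web: d = 116 mm → contributes +33 578 667 mm⁴
  top flange: d = 224 mm → contributes +216 852 480 mm⁴
Total I = 250 799 787 mm⁴.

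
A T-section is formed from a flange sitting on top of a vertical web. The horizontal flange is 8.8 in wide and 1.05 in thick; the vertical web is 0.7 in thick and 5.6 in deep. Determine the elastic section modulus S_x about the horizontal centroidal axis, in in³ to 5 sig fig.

S_x ≈ 8.0868 in³

Treat the section as a set of non-overlapping primitives; coordinates are from the bounding-box lower-left.
Flange: 8.8 × 1.05, A = 9.24 in², y = 6.125 in, Ī = 0.848925 in⁴.
Web: 0.7 × 5.6, A = 3.92 in², y = 2.8 in, Ī = 10.24427 in⁴.
Centroid: ȳ = ΣA·y / ΣA = 5.134574 in.
Transfer each piece to the horizontal centroidal axis using Ī + A·d² with d = y − 5.134574:
  flange: d = 0.9904255 in → contributes +9.912836 in⁴
  web: d = -2.334574 in → contributes +31.6092 in⁴
Total I = 41.52204 in⁴.
Extreme fibre distance c = 5.134574 in; S = I/c = 8.086753 in³.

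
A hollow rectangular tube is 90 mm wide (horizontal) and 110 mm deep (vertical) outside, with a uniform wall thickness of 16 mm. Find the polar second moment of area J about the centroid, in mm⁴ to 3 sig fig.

Split into non-overlapping primitives; take the origin at the lower-left of the bounding box.
Outer rectangle: 90 × 110, A = 9 900 mm², y = 55 mm, Ī = 9 982 500 mm⁴.
Inner void (subtracted): 58 × 78, A = 4 524 mm², y = 55 mm, Ī = 2 293 668 mm⁴.
By symmetry the centroid is at mid-height, ȳ = 55 mm.
All pieces are centred on the centroidal x-axis, so I = ΣĪ (holes subtracted) = 7 688 832 mm⁴.
Repeating about the centroidal y-axis gives I_y = 5 414 272 mm⁴.
Polar second moment: J = I_x + I_y = 13 103 104 mm⁴.

J ≈ 1.31 × 10⁷ mm⁴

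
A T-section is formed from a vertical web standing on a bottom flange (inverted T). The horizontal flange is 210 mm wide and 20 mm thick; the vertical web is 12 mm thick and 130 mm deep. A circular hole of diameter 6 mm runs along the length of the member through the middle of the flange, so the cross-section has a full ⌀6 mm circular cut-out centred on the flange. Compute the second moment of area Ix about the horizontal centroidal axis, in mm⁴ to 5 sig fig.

Ix ≈ 8.7237 × 10⁶ mm⁴

Decompose the section into non-overlapping parts with the origin at the bottom-left of its bounding rectangle.
Flange: 210 × 20, A = 4 200 mm², y = 10 mm, Ī = 140 000 mm⁴.
Web: 12 × 130, A = 1 560 mm², y = 85 mm, Ī = 2 197 000 mm⁴.
Hole (subtracted): ⌀6, A = 28.27433 mm², y = 10 mm, Ī = 63.61725 mm⁴.
Centroid: ȳ = ΣA·y / ΣA = 30.4127 mm.
Transfer each piece to the horizontal centroidal axis using Ī + A·d² with d = y − 30.4127:
  flange: d = -20.4127 mm → contributes +1 890 049 mm⁴
  web: d = 54.5873 mm → contributes +6 845 446 mm⁴
  hole: d = -20.4127 mm → contributes −11844.92 mm⁴
Total I = 8 723 650 mm⁴.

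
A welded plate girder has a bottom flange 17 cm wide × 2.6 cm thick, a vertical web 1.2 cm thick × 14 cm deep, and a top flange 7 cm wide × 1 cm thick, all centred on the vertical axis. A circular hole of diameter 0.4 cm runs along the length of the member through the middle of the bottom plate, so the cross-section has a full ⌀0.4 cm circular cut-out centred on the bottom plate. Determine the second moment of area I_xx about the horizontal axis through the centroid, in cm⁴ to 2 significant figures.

I_xx ≈ 2300 cm⁴

Split into non-overlapping primitives; take the origin at the lower-left of the bounding box.
Bottom plate: 17 × 2.6, A = 44.2 cm², y = 1.3 cm, Ī = 24.9 cm⁴.
Web plate: 1.2 × 14, A = 16.8 cm², y = 9.6 cm, Ī = 274.4 cm⁴.
Top plate: 7 × 1, A = 7 cm², y = 17.1 cm, Ī = 0.5833 cm⁴.
Hole (subtracted): ⌀0.4, A = 0.1257 cm², y = 1.3 cm, Ī = 0.001257 cm⁴.
Centroid: ȳ = ΣA·y / ΣA = 4.984 cm.
Transfer each piece to the horizontal axis through the centroid using Ī + A·d² with d = y − 4.984:
  bottom plate: d = -3.684 cm → contributes +624.7 cm⁴
  web plate: d = 4.616 cm → contributes +632.4 cm⁴
  top plate: d = 12.12 cm → contributes +1 028 cm⁴
  hole: d = -3.684 cm → contributes −1.707 cm⁴
Total I = 2 284 cm⁴.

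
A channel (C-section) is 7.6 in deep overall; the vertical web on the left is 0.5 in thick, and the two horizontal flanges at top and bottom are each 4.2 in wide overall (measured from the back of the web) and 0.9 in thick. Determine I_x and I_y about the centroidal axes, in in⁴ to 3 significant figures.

Treat the section as a set of non-overlapping primitives; coordinates are from the bounding-box lower-left.
Web: 0.5 × 7.6, A = 3.8 in², y = 3.8 in, Ī = 18.291 in⁴.
Top flange (beyond web): 3.7 × 0.9, A = 3.33 in², y = 7.15 in, Ī = 0.22478 in⁴.
Bottom flange (beyond web): 3.7 × 0.9, A = 3.33 in², y = 0.45 in, Ī = 0.22478 in⁴.
By symmetry the centroid is at mid-height, ȳ = 3.8 in.
Transfer each piece to the centroidal x-axis using Ī + A·d² with d = y − 3.8:
  web: d = 0 in → contributes +18.291 in⁴
  top flange (beyond web): d = 3.35 in → contributes +37.596 in⁴
  bottom flange (beyond web): d = -3.35 in → contributes +37.596 in⁴
Total I = 93.482 in⁴.
For the y-axis: x̄ = 1.5871 in.
Repeating about the centroidal y-axis gives I_y = 18.347 in⁴.

I_x ≈ 93.5 in⁴, I_y ≈ 18.3 in⁴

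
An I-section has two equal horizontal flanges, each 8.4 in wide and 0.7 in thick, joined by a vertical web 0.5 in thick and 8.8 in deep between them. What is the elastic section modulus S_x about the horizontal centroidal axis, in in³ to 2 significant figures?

Treat the section as a set of non-overlapping primitives; coordinates are from the bounding-box lower-left.
Bottom flange: 8.4 × 0.7, A = 5.88 in², y = 0.35 in, Ī = 0.2401 in⁴.
Web: 0.5 × 8.8, A = 4.4 in², y = 5.1 in, Ī = 28.39 in⁴.
Top flange: 8.4 × 0.7, A = 5.88 in², y = 9.85 in, Ī = 0.2401 in⁴.
By symmetry the centroid is at mid-height, ȳ = 5.1 in.
Transfer each piece to the horizontal centroidal axis using Ī + A·d² with d = y − 5.1:
  bottom flange: d = -4.75 in → contributes +132.9 in⁴
  web: d = 0 in → contributes +28.39 in⁴
  top flange: d = 4.75 in → contributes +132.9 in⁴
Total I = 294.2 in⁴.
Extreme fibre distance c = 5.1 in; S = I/c = 57.69 in³.

S_x ≈ 58 in³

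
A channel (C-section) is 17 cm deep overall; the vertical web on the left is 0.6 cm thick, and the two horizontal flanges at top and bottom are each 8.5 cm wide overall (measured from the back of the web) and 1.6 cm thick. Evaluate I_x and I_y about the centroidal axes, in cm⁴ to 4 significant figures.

Treat the section as a set of non-overlapping primitives; coordinates are from the bounding-box lower-left.
Web: 0.6 × 17, A = 10.2 cm², y = 8.5 cm, Ī = 245.65 cm⁴.
Top flange (beyond web): 7.9 × 1.6, A = 12.64 cm², y = 16.2 cm, Ī = 2.69653 cm⁴.
Bottom flange (beyond web): 7.9 × 1.6, A = 12.64 cm², y = 0.8 cm, Ī = 2.69653 cm⁴.
By symmetry the centroid is at mid-height, ȳ = 8.5 cm.
Transfer each piece to the centroidal x-axis using Ī + A·d² with d = y − 8.5:
  web: d = 0 cm → contributes +245.65 cm⁴
  top flange (beyond web): d = 7.7 cm → contributes +752.122 cm⁴
  bottom flange (beyond web): d = -7.7 cm → contributes +752.122 cm⁴
Total I = 1749.89 cm⁴.
For the y-axis: x̄ = 3.32818 cm.
Repeating about the centroidal y-axis gives I_y = 263.055 cm⁴.

I_x ≈ 1750 cm⁴, I_y ≈ 263.1 cm⁴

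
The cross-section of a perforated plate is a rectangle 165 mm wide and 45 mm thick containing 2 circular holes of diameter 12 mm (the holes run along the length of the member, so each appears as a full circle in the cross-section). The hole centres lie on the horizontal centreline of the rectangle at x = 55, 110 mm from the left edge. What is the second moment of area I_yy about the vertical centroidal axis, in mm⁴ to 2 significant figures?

Treat the section as a set of non-overlapping primitives; coordinates are from the bounding-box lower-left.
Plate: 165 × 45, A = 7 425 mm², x = 82.5 mm, Ī = 16 845 469 mm⁴.
Hole 1 (subtracted): ⌀12, A = 113.1 mm², x = 55 mm, Ī = 1 018 mm⁴.
Hole 2 (subtracted): ⌀12, A = 113.1 mm², x = 110 mm, Ī = 1 018 mm⁴.
By symmetry the centroid is at mid-width, x̄ = 82.5 mm.
Transfer each piece to the vertical centroidal axis using Ī + A·d² with d = x − 82.5:
  plate: d = 0 mm → contributes +16 845 469 mm⁴
  hole 1: d = -27.5 mm → contributes −86 548 mm⁴
  hole 2: d = 27.5 mm → contributes −86 548 mm⁴
Total I = 16 672 373 mm⁴.

I_yy ≈ 1.7 × 10⁷ mm⁴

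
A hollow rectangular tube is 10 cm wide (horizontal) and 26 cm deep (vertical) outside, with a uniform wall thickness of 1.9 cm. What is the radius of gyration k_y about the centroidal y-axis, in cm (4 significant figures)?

Split into non-overlapping primitives; take the origin at the lower-left of the bounding box.
Outer rectangle: 10 × 26, A = 260 cm², x = 5 cm, Ī = 2166.67 cm⁴.
Inner void (subtracted): 6.2 × 22.2, A = 137.64 cm², x = 5 cm, Ī = 440.907 cm⁴.
By symmetry the centroid is at mid-width, x̄ = 5 cm.
All pieces are centred on the centroidal y-axis, so I = ΣĪ (holes subtracted) = 1725.76 cm⁴.
Radius of gyration: k = √(I/A) = √(1725.76 / 122.36) = 3.75552 cm.

k_y ≈ 3.756 cm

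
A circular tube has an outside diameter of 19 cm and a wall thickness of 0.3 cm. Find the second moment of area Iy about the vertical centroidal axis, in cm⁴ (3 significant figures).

Treat the section as a set of non-overlapping primitives; coordinates are from the bounding-box lower-left.
Outer circle: ⌀19, A = 283.53 cm², x = 9.5 cm, Ī = 6397.1 cm⁴.
Bore (subtracted): ⌀18.4, A = 265.9 cm², x = 9.5 cm, Ī = 5626.5 cm⁴.
By symmetry the centroid is at mid-width, x̄ = 9.5 cm.
All pieces are centred on the vertical centroidal axis, so I = ΣĪ (holes subtracted) = 770.58 cm⁴.

Iy ≈ 771 cm⁴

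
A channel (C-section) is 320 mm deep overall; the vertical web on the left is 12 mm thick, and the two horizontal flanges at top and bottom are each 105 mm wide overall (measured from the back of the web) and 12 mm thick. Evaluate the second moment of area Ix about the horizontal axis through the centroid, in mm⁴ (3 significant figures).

Ix ≈ 8.57 × 10⁷ mm⁴

Split into non-overlapping primitives; take the origin at the lower-left of the bounding box.
Web: 12 × 320, A = 3 840 mm², y = 160 mm, Ī = 32 768 000 mm⁴.
Top flange (beyond web): 93 × 12, A = 1 116 mm², y = 314 mm, Ī = 13 392 mm⁴.
Bottom flange (beyond web): 93 × 12, A = 1 116 mm², y = 6 mm, Ī = 13 392 mm⁴.
By symmetry the centroid is at mid-height, ȳ = 160 mm.
Transfer each piece to the horizontal axis through the centroid using Ī + A·d² with d = y − 160:
  web: d = 0 mm → contributes +32 768 000 mm⁴
  top flange (beyond web): d = 154 mm → contributes +26 480 448 mm⁴
  bottom flange (beyond web): d = -154 mm → contributes +26 480 448 mm⁴
Total I = 85 728 896 mm⁴.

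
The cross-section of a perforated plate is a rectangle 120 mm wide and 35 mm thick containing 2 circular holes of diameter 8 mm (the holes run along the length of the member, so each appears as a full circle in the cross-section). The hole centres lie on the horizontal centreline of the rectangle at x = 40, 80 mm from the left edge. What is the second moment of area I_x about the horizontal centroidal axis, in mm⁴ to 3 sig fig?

I_x ≈ 4.28 × 10⁵ mm⁴

Decompose the section into non-overlapping parts with the origin at the bottom-left of its bounding rectangle.
Plate: 120 × 35, A = 4 200 mm², y = 17.5 mm, Ī = 428 750 mm⁴.
Hole 1 (subtracted): ⌀8, A = 50.265 mm², y = 17.5 mm, Ī = 201.06 mm⁴.
Hole 2 (subtracted): ⌀8, A = 50.265 mm², y = 17.5 mm, Ī = 201.06 mm⁴.
By symmetry the centroid is at mid-height, ȳ = 17.5 mm.
All pieces are centred on the horizontal centroidal axis, so I = ΣĪ (holes subtracted) = 428 348 mm⁴.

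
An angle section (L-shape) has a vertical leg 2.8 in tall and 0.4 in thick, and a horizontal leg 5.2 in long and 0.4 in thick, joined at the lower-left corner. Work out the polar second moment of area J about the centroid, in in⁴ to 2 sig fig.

Split into non-overlapping primitives; take the origin at the lower-left of the bounding box.
Vertical leg: 0.4 × 2.8, A = 1.12 in², y = 1.4 in, Ī = 0.7317 in⁴.
Horizontal leg (remainder): 4.8 × 0.4, A = 1.92 in², y = 0.2 in, Ī = 0.0256 in⁴.
Centroid: ȳ = ΣA·y / ΣA = 0.6421 in.
Transfer each piece to the centroidal x-axis using Ī + A·d² with d = y − 0.6421:
  vertical leg: d = 0.7579 in → contributes +1.375 in⁴
  horizontal leg (remainder): d = -0.4421 in → contributes +0.4009 in⁴
Total I = 1.776 in⁴.
For the y-axis: x̄ = 1.842 in.
Repeating about the centroidal y-axis gives I_y = 8.483 in⁴.
Polar second moment: J = I_x + I_y = 10.26 in⁴.

J ≈ 10 in⁴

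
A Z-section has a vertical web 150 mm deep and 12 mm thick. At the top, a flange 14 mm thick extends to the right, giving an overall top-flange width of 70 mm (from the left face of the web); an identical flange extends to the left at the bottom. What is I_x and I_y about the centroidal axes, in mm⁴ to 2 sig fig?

Decompose the section into non-overlapping parts with the origin at the bottom-left of its bounding rectangle.
Web: 12 × 150, A = 1 800 mm², y = 75 mm, Ī = 3 375 000 mm⁴.
Top flange (beyond web): 58 × 14, A = 812 mm², y = 143 mm, Ī = 13 263 mm⁴.
Bottom flange (beyond web): 58 × 14, A = 812 mm², y = 7 mm, Ī = 13 263 mm⁴.
Centroid: ȳ = ΣA·y / ΣA = 75 mm.
Transfer each piece to the centroidal x-axis using Ī + A·d² with d = y − 75:
  web: d = 0 mm → contributes +3 375 000 mm⁴
  top flange (beyond web): d = 68 mm → contributes +3 767 951 mm⁴
  bottom flange (beyond web): d = -68 mm → contributes +3 767 951 mm⁴
Total I = 10 910 901 mm⁴.
For the y-axis: x̄ = 64 mm.
Repeating about the centroidal y-axis gives I_y = 2 466 261 mm⁴.

I_x ≈ 1.1 × 10⁷ mm⁴, I_y ≈ 2.5 × 10⁶ mm⁴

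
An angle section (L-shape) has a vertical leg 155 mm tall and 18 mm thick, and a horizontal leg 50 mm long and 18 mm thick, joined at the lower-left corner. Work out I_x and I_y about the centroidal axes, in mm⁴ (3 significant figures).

I_x ≈ 7.84 × 10⁶ mm⁴, I_y ≈ 4.23 × 10⁵ mm⁴

Split into non-overlapping primitives; take the origin at the lower-left of the bounding box.
Vertical leg: 18 × 155, A = 2 790 mm², y = 77.5 mm, Ī = 5 585 813 mm⁴.
Horizontal leg (remainder): 32 × 18, A = 576 mm², y = 9 mm, Ī = 15 552 mm⁴.
Centroid: ȳ = ΣA·y / ΣA = 65.778 mm.
Transfer each piece to the centroidal x-axis using Ī + A·d² with d = y − 65.778:
  vertical leg: d = 11.722 mm → contributes +5 969 168 mm⁴
  horizontal leg (remainder): d = -56.778 mm → contributes +1 872 432 mm⁴
Total I = 7 841 600 mm⁴.
For the y-axis: x̄ = 13.278 mm.
Repeating about the centroidal y-axis gives I_y = 422 878 mm⁴.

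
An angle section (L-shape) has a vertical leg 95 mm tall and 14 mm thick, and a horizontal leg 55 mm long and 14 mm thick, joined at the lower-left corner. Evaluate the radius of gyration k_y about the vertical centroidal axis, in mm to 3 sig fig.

k_y ≈ 14.6 mm

Decompose the section into non-overlapping parts with the origin at the bottom-left of its bounding rectangle.
Vertical leg: 14 × 95, A = 1 330 mm², x = 7 mm, Ī = 21 723 mm⁴.
Horizontal leg (remainder): 41 × 14, A = 574 mm², x = 34.5 mm, Ī = 80 408 mm⁴.
Centroid: x̄ = ΣA·x / ΣA = 15.29 mm.
Transfer each piece to the vertical centroidal axis using Ī + A·d² with d = x − 15.29:
  vertical leg: d = -8.2904 mm → contributes +113 136 mm⁴
  horizontal leg (remainder): d = 19.21 mm → contributes +292 218 mm⁴
Total I = 405 354 mm⁴.
Radius of gyration: k = √(I/A) = √(405 354 / 1 904) = 14.591 mm.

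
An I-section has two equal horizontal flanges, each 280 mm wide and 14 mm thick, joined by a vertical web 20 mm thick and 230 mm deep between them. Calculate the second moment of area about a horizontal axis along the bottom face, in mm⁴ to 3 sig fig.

I_base ≈ 3.44 × 10⁸ mm⁴

Split into non-overlapping primitives; take the origin at the lower-left of the bounding box.
Bottom flange: 280 × 14, A = 3 920 mm², y = 7 mm, Ī = 64 027 mm⁴.
Web: 20 × 230, A = 4 600 mm², y = 129 mm, Ī = 20 278 333 mm⁴.
Top flange: 280 × 14, A = 3 920 mm², y = 251 mm, Ī = 64 027 mm⁴.
Transfer each piece to the bottom edge using Ī + A·d² with d = y − 0:
  bottom flange: d = 7 mm → contributes +256 107 mm⁴
  web: d = 129 mm → contributes +96 826 933 mm⁴
  top flange: d = 251 mm → contributes +247 027 947 mm⁴
Total I = 344 110 987 mm⁴.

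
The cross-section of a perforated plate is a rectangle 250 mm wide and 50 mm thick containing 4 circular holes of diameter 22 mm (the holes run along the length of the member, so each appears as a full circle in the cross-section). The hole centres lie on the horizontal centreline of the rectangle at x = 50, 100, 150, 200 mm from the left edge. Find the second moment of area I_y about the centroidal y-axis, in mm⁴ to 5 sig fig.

I_y ≈ 6.0307 × 10⁷ mm⁴

Treat the section as a set of non-overlapping primitives; coordinates are from the bounding-box lower-left.
Plate: 250 × 50, A = 12 500 mm², x = 125 mm, Ī = 65 104 167 mm⁴.
Hole 1 (subtracted): ⌀22, A = 380.1327 mm², x = 50 mm, Ī = 11499.01 mm⁴.
Hole 2 (subtracted): ⌀22, A = 380.1327 mm², x = 100 mm, Ī = 11499.01 mm⁴.
Hole 3 (subtracted): ⌀22, A = 380.1327 mm², x = 150 mm, Ī = 11499.01 mm⁴.
Hole 4 (subtracted): ⌀22, A = 380.1327 mm², x = 200 mm, Ī = 11499.01 mm⁴.
By symmetry the centroid is at mid-width, x̄ = 125 mm.
Transfer each piece to the centroidal y-axis using Ī + A·d² with d = x − 125:
  plate: d = 0 mm → contributes +65 104 167 mm⁴
  hole 1: d = -75 mm → contributes −2 149 746 mm⁴
  hole 2: d = -25 mm → contributes −249 082 mm⁴
  hole 3: d = 25 mm → contributes −249 082 mm⁴
  hole 4: d = 75 mm → contributes −2 149 746 mm⁴
Total I = 60 306 512 mm⁴.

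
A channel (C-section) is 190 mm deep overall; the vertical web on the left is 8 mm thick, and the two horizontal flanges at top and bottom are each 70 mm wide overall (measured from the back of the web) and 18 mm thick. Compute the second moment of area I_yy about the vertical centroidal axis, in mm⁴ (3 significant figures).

Break the section into simple shapes (no overlaps), measuring from the bottom-left corner of the bounding box.
Web: 8 × 190, A = 1 520 mm², x = 4 mm, Ī = 8106.7 mm⁴.
Top flange (beyond web): 62 × 18, A = 1 116 mm², x = 39 mm, Ī = 357 492 mm⁴.
Bottom flange (beyond web): 62 × 18, A = 1 116 mm², x = 39 mm, Ī = 357 492 mm⁴.
Centroid: x̄ = ΣA·x / ΣA = 24.821 mm.
Transfer each piece to the vertical centroidal axis using Ī + A·d² with d = x − 24.821:
  web: d = -20.821 mm → contributes +667 041 mm⁴
  top flange (beyond web): d = 14.179 mm → contributes +581 860 mm⁴
  bottom flange (beyond web): d = 14.179 mm → contributes +581 860 mm⁴
Total I = 1 830 762 mm⁴.

I_yy ≈ 1.83 × 10⁶ mm⁴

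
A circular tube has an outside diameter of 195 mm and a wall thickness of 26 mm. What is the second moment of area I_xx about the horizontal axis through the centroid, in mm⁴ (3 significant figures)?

Decompose the section into non-overlapping parts with the origin at the bottom-left of its bounding rectangle.
Outer circle: ⌀195, A = 29 865 mm², y = 97.5 mm, Ī = 70 975 481 mm⁴.
Bore (subtracted): ⌀143, A = 16 061 mm², y = 97.5 mm, Ī = 20 526 460 mm⁴.
By symmetry the centroid is at mid-height, ȳ = 97.5 mm.
All pieces are centred on the horizontal axis through the centroid, so I = ΣĪ (holes subtracted) = 50 449 021 mm⁴.

I_xx ≈ 5.04 × 10⁷ mm⁴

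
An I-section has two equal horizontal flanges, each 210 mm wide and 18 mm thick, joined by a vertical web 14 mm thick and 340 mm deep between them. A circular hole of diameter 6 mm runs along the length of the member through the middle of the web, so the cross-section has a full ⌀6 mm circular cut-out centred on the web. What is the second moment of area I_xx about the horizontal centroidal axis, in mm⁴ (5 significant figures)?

I_xx ≈ 2.8829 × 10⁸ mm⁴

Break the section into simple shapes (no overlaps), measuring from the bottom-left corner of the bounding box.
Bottom flange: 210 × 18, A = 3 780 mm², y = 9 mm, Ī = 102 060 mm⁴.
Web: 14 × 340, A = 4 760 mm², y = 188 mm, Ī = 45 854 667 mm⁴.
Top flange: 210 × 18, A = 3 780 mm², y = 367 mm, Ī = 102 060 mm⁴.
Hole (subtracted): ⌀6, A = 28.27433 mm², y = 188 mm, Ī = 63.61725 mm⁴.
By symmetry the centroid is at mid-height, ȳ = 188 mm.
Transfer each piece to the horizontal centroidal axis using Ī + A·d² with d = y − 188:
  bottom flange: d = -179 mm → contributes +121 217 040 mm⁴
  web: d = 0 mm → contributes +45 854 667 mm⁴
  top flange: d = 179 mm → contributes +121 217 040 mm⁴
  hole: d = 0 mm → contributes −63.61725 mm⁴
Total I = 288 288 683 mm⁴.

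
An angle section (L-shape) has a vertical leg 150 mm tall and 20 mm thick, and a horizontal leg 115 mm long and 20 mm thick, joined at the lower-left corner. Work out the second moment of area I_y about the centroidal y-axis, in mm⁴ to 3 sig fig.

I_y ≈ 5.38 × 10⁶ mm⁴

Break the section into simple shapes (no overlaps), measuring from the bottom-left corner of the bounding box.
Vertical leg: 20 × 150, A = 3 000 mm², x = 10 mm, Ī = 100 000 mm⁴.
Horizontal leg (remainder): 95 × 20, A = 1 900 mm², x = 67.5 mm, Ī = 1 428 958 mm⁴.
Centroid: x̄ = ΣA·x / ΣA = 32.296 mm.
Transfer each piece to the centroidal y-axis using Ī + A·d² with d = x − 32.296:
  vertical leg: d = -22.296 mm → contributes +1 591 324 mm⁴
  horizontal leg (remainder): d = 35.204 mm → contributes +3 783 680 mm⁴
Total I = 5 375 004 mm⁴.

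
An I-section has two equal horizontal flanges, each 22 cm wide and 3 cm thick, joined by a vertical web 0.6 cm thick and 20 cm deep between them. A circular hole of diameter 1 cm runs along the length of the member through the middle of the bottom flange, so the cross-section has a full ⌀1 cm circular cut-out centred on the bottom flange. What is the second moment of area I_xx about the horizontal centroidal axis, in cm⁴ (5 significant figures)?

I_xx ≈ 1.7852 × 10⁴ cm⁴

Decompose the section into non-overlapping parts with the origin at the bottom-left of its bounding rectangle.
Bottom flange: 22 × 3, A = 66 cm², y = 1.5 cm, Ī = 49.5 cm⁴.
Web: 0.6 × 20, A = 12 cm², y = 13 cm, Ī = 400 cm⁴.
Top flange: 22 × 3, A = 66 cm², y = 24.5 cm, Ī = 49.5 cm⁴.
Hole (subtracted): ⌀1, A = 0.7853982 cm², y = 1.5 cm, Ī = 0.04908739 cm⁴.
Centroid: ȳ = ΣA·y / ΣA = 13.06307 cm.
Transfer each piece to the horizontal centroidal axis using Ī + A·d² with d = y − 13.06307:
  bottom flange: d = -11.56307 cm → contributes +8873.998 cm⁴
  web: d = -0.06306675 cm → contributes +400.0477 cm⁴
  top flange: d = 11.43693 cm → contributes +8682.527 cm⁴
  hole: d = -11.56307 cm → contributes −105.0604 cm⁴
Total I = 17851.51 cm⁴.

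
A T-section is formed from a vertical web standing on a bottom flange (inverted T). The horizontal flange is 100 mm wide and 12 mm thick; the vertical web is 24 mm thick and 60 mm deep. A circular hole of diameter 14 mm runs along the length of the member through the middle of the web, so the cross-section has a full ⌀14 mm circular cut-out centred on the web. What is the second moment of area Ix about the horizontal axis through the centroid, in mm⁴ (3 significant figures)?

Break the section into simple shapes (no overlaps), measuring from the bottom-left corner of the bounding box.
Flange: 100 × 12, A = 1 200 mm², y = 6 mm, Ī = 14 400 mm⁴.
Web: 24 × 60, A = 1 440 mm², y = 42 mm, Ī = 432 000 mm⁴.
Hole (subtracted): ⌀14, A = 153.94 mm², y = 42 mm, Ī = 1885.7 mm⁴.
Centroid: ȳ = ΣA·y / ΣA = 24.623 mm.
Transfer each piece to the horizontal axis through the centroid using Ī + A·d² with d = y − 24.623:
  flange: d = -18.623 mm → contributes +430 585 mm⁴
  web: d = 17.377 mm → contributes +866 817 mm⁴
  hole: d = 17.377 mm → contributes −48 368 mm⁴
Total I = 1 249 033 mm⁴.

Ix ≈ 1.25 × 10⁶ mm⁴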